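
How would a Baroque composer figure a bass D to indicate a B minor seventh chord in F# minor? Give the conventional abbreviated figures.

6/5

D is the third of B minor seventh, so the chord is in first inversion.
A seventh chord in first inversion is figured 6/5/3, conventionally abbreviated 6/5.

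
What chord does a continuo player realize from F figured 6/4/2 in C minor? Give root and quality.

The figures 6/4/2 indicate a seventh chord in third inversion.
In third inversion the root lies a second above the bass: a second above F in C minor is G.
The chord tones are F, G, Bb, D, giving G minor seventh.

G minor seventh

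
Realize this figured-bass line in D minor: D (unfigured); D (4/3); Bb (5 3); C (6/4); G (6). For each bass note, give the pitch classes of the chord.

D, F, A | D, F, G, Bb | Bb, D, F | C, F, A | G, Bb, E

D (5/3): D, F, A.
D (6/4/3): D, F, G, Bb.
Bb (5/3): Bb, D, F.
C (6/4): C, F, A.
G (6/3): G, Bb, E.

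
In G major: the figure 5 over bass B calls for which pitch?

F#

Counting 4 letter steps above B lands on F; in G major, that letter is F#.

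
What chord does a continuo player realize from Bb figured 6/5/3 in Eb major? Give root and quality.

G minor seventh

The figures 6/5/3 indicate a seventh chord in first inversion.
In first inversion the root lies a sixth above the bass: a sixth above Bb in Eb major is G.
The chord tones are Bb, D, F, G, giving G minor seventh.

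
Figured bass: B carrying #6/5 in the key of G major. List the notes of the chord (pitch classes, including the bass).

The written figures #6/5 are shorthand for 6/5/3: the 3 is implied.
A third above B in this key is D.
A fifth above B in this key is F#.
A sixth above B in this key is G, raised to G# by the sharp.
Together with the bass B, this spells G# half-diminished seventh in first inversion.

B, D, F#, G#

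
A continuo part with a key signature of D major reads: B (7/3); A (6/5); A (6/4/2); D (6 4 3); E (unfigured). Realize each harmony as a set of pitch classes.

B, D, F#, A | A, C#, E, F# | A, B, D, F# | D, F#, G, B | E, G, B

B (7/5/3): B, D, F#, A.
A (6/5/3): A, C#, E, F#.
A (6/4/2): A, B, D, F#.
D (6/4/3): D, F#, G, B.
E (5/3): E, G, B.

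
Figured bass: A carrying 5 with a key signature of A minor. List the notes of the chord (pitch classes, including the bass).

A, C, E

The written figures 5 are shorthand for 5/3: the 3 is implied.
A third above A in this key is C.
A fifth above A in this key is E.
Together with the bass A, this spells A minor in root position.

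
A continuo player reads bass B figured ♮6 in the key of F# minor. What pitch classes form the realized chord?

B, D, G

The written figures ♮6 are shorthand for 6/3: the 3 is implied.
A third above B in this key is D.
A sixth above B in this key is G#, made natural (G) by the ♮ figure.
Together with the bass B, this spells G major in first inversion.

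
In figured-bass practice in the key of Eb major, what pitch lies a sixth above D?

Counting 5 letter steps above D lands on B; in Eb major, that letter is Bb.

Bb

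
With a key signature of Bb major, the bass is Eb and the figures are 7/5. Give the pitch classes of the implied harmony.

The written figures 7/5 are shorthand for 7/5/3: the 3 is implied.
A third above Eb in this key is G.
A fifth above Eb in this key is Bb.
A seventh above Eb in this key is D.
Together with the bass Eb, this spells Eb major seventh in root position.

Eb, G, Bb, D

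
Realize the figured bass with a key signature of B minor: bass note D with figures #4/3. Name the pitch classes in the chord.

The written figures #4/3 are shorthand for 6/4/3: the 6 is implied.
A third above D in this key is F#.
A fourth above D in this key is G, raised to G# by the sharp.
A sixth above D in this key is B.
Together with the bass D, this spells G# half-diminished seventh in second inversion.

D, F#, G#, B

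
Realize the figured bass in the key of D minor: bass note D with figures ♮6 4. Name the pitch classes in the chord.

D, G, B

A fourth above D in this key is G.
A sixth above D in this key is Bb, made natural (B) by the ♮ figure.
Together with the bass D, this spells G major in second inversion.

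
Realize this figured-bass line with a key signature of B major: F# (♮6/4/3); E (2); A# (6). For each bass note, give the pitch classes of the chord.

F# (♮6/4/3): F#, A#, B, D.
E (6/4/2): E, F#, A#, C#.
A# (6/3): A#, C#, F#.

F#, A#, B, D | E, F#, A#, C# | A#, C#, F#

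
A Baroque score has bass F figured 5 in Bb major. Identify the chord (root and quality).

The figures 5 indicate a triad in root position.
In root position the bass is the root, so the root is F.
The chord tones are F, A, C, giving F major.

F major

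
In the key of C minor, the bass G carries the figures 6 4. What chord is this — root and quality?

The figures 6 4 indicate a triad in second inversion.
In second inversion the root lies a fourth above the bass: a fourth above G in C minor is C.
The chord tones are G, C, Eb, giving C minor.

C minor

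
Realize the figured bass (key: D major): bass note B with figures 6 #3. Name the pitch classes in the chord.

B, D#, G

A third above B in this key is D, raised to D# by the sharp.
A sixth above B in this key is G.
Together with the bass B, this spells G augmented in first inversion.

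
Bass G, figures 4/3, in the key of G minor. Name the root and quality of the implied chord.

The figures 4/3 indicate a seventh chord in second inversion.
In second inversion the root lies a fourth above the bass: a fourth above G in G minor is C.
The chord tones are G, Bb, C, Eb, giving C minor seventh.

C minor seventh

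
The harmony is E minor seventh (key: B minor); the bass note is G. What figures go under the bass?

6/5

G is the third of E minor seventh, so the chord is in first inversion.
A seventh chord in first inversion is figured 6/5/3, conventionally abbreviated 6/5.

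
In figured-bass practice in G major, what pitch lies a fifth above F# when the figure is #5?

C#

Counting 4 letter steps above F# lands on C; in G major, that letter is C.
The #5 figure raises it a semitone, giving C#.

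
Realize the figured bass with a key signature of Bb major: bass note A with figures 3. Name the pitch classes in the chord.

The written figures 3 are shorthand for 5/3: the 5 is implied.
A third above A in this key is C.
A fifth above A in this key is Eb.
Together with the bass A, this spells A diminished in root position.

A, C, Eb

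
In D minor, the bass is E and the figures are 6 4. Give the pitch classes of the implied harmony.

E, A, C

A fourth above E in this key is A.
A sixth above E in this key is C.
Together with the bass E, this spells A minor in second inversion.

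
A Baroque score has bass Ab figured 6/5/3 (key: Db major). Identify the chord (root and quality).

F minor seventh

The figures 6/5/3 indicate a seventh chord in first inversion.
In first inversion the root lies a sixth above the bass: a sixth above Ab in Db major is F.
The chord tones are Ab, C, Eb, F, giving F minor seventh.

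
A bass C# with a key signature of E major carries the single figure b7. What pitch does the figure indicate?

Counting 6 letter steps above C# lands on B; in E major, that letter is B.
The b7 figure lowers it a semitone, giving Bb.

Bb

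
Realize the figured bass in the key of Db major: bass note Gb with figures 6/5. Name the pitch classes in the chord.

Gb, Bb, Db, Eb

The written figures 6/5 are shorthand for 6/5/3: the 3 is implied.
A third above Gb in this key is Bb.
A fifth above Gb in this key is Db.
A sixth above Gb in this key is Eb.
Together with the bass Gb, this spells Eb minor seventh in first inversion.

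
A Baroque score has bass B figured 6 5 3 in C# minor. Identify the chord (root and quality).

G# minor seventh

The figures 6 5 3 indicate a seventh chord in first inversion.
In first inversion the root lies a sixth above the bass: a sixth above B in C# minor is G#.
The chord tones are B, D#, F#, G#, giving G# minor seventh.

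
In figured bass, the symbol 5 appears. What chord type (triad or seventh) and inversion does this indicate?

5 is shorthand for 5/3.
Intervals of 5/3 above the bass form a triad; the bass is the root, so this is root position.

triad, root position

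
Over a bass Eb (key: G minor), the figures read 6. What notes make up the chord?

The written figures 6 are shorthand for 6/3: the 3 is implied.
A third above Eb in this key is G.
A sixth above Eb in this key is C.
Together with the bass Eb, this spells C minor in first inversion.

Eb, G, C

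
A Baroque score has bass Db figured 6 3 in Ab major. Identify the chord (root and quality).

The figures 6 3 indicate a triad in first inversion.
In first inversion the root lies a sixth above the bass: a sixth above Db in Ab major is Bb.
The chord tones are Db, F, Bb, giving Bb minor.

Bb minor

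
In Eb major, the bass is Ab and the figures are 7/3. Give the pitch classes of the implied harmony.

Ab, C, Eb, G

The written figures 7/3 are shorthand for 7/5/3: the 5 is implied.
A third above Ab in this key is C.
A fifth above Ab in this key is Eb.
A seventh above Ab in this key is G.
Together with the bass Ab, this spells Ab major seventh in root position.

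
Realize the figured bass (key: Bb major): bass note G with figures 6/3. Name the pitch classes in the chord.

A third above G in this key is Bb.
A sixth above G in this key is Eb.
Together with the bass G, this spells Eb major in first inversion.

G, Bb, Eb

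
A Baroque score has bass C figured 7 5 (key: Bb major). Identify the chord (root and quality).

C minor seventh

The figures 7 5 indicate a seventh chord in root position.
In root position the bass is the root, so the root is C.
The chord tones are C, Eb, G, Bb, giving C minor seventh.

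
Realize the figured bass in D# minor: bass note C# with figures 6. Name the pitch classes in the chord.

The written figures 6 are shorthand for 6/3: the 3 is implied.
A third above C# in this key is E#.
A sixth above C# in this key is A#.
Together with the bass C#, this spells A# minor in first inversion.

C#, E#, A#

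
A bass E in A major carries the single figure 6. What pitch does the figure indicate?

Counting 5 letter steps above E lands on C; in A major, that letter is C#.

C#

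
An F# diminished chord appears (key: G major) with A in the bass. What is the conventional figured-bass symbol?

6

A is the third of F# diminished, so the chord is in first inversion.
A triad in first inversion is figured 6/3, conventionally abbreviated 6.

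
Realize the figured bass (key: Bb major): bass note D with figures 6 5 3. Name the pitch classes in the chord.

A third above D in this key is F.
A fifth above D in this key is A.
A sixth above D in this key is Bb.
Together with the bass D, this spells Bb major seventh in first inversion.

D, F, A, Bb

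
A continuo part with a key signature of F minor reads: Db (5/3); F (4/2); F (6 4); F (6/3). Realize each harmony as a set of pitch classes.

Db (5/3): Db, F, Ab.
F (6/4/2): F, G, Bb, Db.
F (6/4): F, Bb, Db.
F (6/3): F, Ab, Db.

Db, F, Ab | F, G, Bb, Db | F, Bb, Db | F, Ab, Db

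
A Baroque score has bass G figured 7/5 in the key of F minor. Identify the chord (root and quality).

The figures 7/5 indicate a seventh chord in root position.
In root position the bass is the root, so the root is G.
The chord tones are G, Bb, Db, F, giving G half-diminished seventh.

G half-diminished seventh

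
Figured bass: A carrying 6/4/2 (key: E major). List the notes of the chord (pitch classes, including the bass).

A second above A in this key is B.
A fourth above A in this key is D#.
A sixth above A in this key is F#.
Together with the bass A, this spells B dominant seventh in third inversion.

A, B, D#, F#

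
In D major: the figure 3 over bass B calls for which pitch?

D

Counting 2 letter steps above B lands on D; in D major, that letter is D.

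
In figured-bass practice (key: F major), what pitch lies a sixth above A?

F

Counting 5 letter steps above A lands on F; in F major, that letter is F.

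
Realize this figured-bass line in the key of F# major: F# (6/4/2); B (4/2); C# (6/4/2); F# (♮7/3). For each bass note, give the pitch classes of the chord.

F#, G#, B, D# | B, C#, E#, G# | C#, D#, F#, A# | F#, A#, C#, E

F# (6/4/2): F#, G#, B, D#.
B (6/4/2): B, C#, E#, G#.
C# (6/4/2): C#, D#, F#, A#.
F# (♮7/5/3): F#, A#, C#, E.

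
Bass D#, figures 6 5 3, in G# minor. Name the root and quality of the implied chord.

B major seventh

The figures 6 5 3 indicate a seventh chord in first inversion.
In first inversion the root lies a sixth above the bass: a sixth above D# in G# minor is B.
The chord tones are D#, F#, A#, B, giving B major seventh.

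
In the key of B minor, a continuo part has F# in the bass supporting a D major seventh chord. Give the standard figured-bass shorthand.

6/5

F# is the third of D major seventh, so the chord is in first inversion.
A seventh chord in first inversion is figured 6/5/3, conventionally abbreviated 6/5.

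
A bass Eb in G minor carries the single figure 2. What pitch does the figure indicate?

F

Counting 1 letter step above Eb lands on F; in G minor, that letter is F.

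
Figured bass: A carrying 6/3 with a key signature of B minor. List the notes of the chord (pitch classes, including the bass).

A third above A in this key is C#.
A sixth above A in this key is F#.
Together with the bass A, this spells F# minor in first inversion.

A, C#, F#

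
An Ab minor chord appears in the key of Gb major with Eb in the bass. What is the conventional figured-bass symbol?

6/4

Eb is the fifth of Ab minor, so the chord is in second inversion.
A triad in second inversion is figured 6/4, conventionally abbreviated 6/4.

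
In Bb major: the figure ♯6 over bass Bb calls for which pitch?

G#

Counting 5 letter steps above Bb lands on G; in Bb major, that letter is G.
The #6 figure raises it a semitone, giving G#.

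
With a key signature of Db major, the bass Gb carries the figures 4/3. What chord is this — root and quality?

C half-diminished seventh

The figures 4/3 indicate a seventh chord in second inversion.
In second inversion the root lies a fourth above the bass: a fourth above Gb in Db major is C.
The chord tones are Gb, Bb, C, Eb, giving C half-diminished seventh.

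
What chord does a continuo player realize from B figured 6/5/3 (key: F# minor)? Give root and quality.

The figures 6/5/3 indicate a seventh chord in first inversion.
In first inversion the root lies a sixth above the bass: a sixth above B in F# minor is G#.
The chord tones are B, D, F#, G#, giving G# half-diminished seventh.

G# half-diminished seventh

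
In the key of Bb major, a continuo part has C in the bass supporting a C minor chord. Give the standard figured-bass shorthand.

no figures

C is the root of C minor, so the chord is in root position.
A triad in root position is figured 5/3, conventionally abbreviated (no figures — root-position triad).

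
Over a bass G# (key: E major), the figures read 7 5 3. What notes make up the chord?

A third above G# in this key is B.
A fifth above G# in this key is D#.
A seventh above G# in this key is F#.
Together with the bass G#, this spells G# minor seventh in root position.

G#, B, D#, F#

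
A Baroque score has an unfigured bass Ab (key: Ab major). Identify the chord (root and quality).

An unfigured bass indicates a triad in root position.
In root position the bass is the root, so the root is Ab.
The chord tones are Ab, C, Eb, giving Ab major.

Ab major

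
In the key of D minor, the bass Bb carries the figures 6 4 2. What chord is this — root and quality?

C dominant seventh

The figures 6 4 2 indicate a seventh chord in third inversion.
In third inversion the root lies a second above the bass: a second above Bb in D minor is C.
The chord tones are Bb, C, E, G, giving C dominant seventh.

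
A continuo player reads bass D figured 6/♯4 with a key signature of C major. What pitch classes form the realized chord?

D, G#, B

A fourth above D in this key is G, raised to G# by the sharp.
A sixth above D in this key is B.
Together with the bass D, this spells G# diminished in second inversion.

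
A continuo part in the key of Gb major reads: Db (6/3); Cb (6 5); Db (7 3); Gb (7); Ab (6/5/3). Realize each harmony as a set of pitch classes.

Db, F, Bb | Cb, Eb, Gb, Ab | Db, F, Ab, Cb | Gb, Bb, Db, F | Ab, Cb, Eb, F

Db (6/3): Db, F, Bb.
Cb (6/5/3): Cb, Eb, Gb, Ab.
Db (7/5/3): Db, F, Ab, Cb.
Gb (7/5/3): Gb, Bb, Db, F.
Ab (6/5/3): Ab, Cb, Eb, F.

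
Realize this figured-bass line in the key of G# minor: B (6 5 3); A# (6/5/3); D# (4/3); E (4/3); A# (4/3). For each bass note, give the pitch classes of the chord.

B, D#, F#, G# | A#, C#, E, F# | D#, F#, G#, B | E, G#, A#, C# | A#, C#, D#, F#

B (6/5/3): B, D#, F#, G#.
A# (6/5/3): A#, C#, E, F#.
D# (6/4/3): D#, F#, G#, B.
E (6/4/3): E, G#, A#, C#.
A# (6/4/3): A#, C#, D#, F#.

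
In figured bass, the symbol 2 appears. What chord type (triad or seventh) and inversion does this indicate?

2 is shorthand for 6/4/2.
Intervals of 6/4/2 above the bass form a seventh chord; the bass is the seventh, so this is third inversion.

seventh chord, third inversion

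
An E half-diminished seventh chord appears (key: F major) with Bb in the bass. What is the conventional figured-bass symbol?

Bb is the fifth of E half-diminished seventh, so the chord is in second inversion.
A seventh chord in second inversion is figured 6/4/3, conventionally abbreviated 4/3.

4/3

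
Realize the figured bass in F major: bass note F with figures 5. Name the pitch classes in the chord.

The written figures 5 are shorthand for 5/3: the 3 is implied.
A third above F in this key is A.
A fifth above F in this key is C.
Together with the bass F, this spells F major in root position.

F, A, C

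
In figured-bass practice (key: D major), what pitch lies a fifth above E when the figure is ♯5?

B#

Counting 4 letter steps above E lands on B; in D major, that letter is B.
The #5 figure raises it a semitone, giving B#.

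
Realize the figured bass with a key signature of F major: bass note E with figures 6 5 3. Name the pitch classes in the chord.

A third above E in this key is G.
A fifth above E in this key is Bb.
A sixth above E in this key is C.
Together with the bass E, this spells C dominant seventh in first inversion.

E, G, Bb, C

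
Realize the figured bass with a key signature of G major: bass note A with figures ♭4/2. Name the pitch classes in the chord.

The written figures ♭4/2 are shorthand for 6/4/2: the 6 is implied.
A second above A in this key is B.
A fourth above A in this key is D, lowered to Db by the flat.
A sixth above A in this key is F#.

A, B, Db, F#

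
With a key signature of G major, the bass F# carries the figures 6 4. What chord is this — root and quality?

The figures 6 4 indicate a triad in second inversion.
In second inversion the root lies a fourth above the bass: a fourth above F# in G major is B.
The chord tones are F#, B, D, giving B minor.

B minor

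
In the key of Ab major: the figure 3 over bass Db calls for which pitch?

F

Counting 2 letter steps above Db lands on F; in Ab major, that letter is F.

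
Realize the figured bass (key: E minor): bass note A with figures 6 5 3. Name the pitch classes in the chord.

A, C, E, F#

A third above A in this key is C.
A fifth above A in this key is E.
A sixth above A in this key is F#.
Together with the bass A, this spells F# half-diminished seventh in first inversion.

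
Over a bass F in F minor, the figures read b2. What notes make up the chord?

The written figures b2 are shorthand for 6/4/2: the 6/4 are implied.
A second above F in this key is G, lowered to Gb by the flat.
A fourth above F in this key is Bb.
A sixth above F in this key is Db.
Together with the bass F, this spells Gb major seventh in third inversion.

F, Gb, Bb, Db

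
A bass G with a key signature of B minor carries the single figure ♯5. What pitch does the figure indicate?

D#

Counting 4 letter steps above G lands on D; in B minor, that letter is D.
The #5 figure raises it a semitone, giving D#.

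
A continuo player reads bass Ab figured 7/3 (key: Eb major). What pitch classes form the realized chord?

The written figures 7/3 are shorthand for 7/5/3: the 5 is implied.
A third above Ab in this key is C.
A fifth above Ab in this key is Eb.
A seventh above Ab in this key is G.
Together with the bass Ab, this spells Ab major seventh in root position.

Ab, C, Eb, G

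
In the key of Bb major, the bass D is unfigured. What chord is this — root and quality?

D minor

An unfigured bass indicates a triad in root position.
In root position the bass is the root, so the root is D.
The chord tones are D, F, A, giving D minor.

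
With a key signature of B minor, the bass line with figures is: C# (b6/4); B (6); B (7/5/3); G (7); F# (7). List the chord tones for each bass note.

C#, F#, Ab | B, D, G | B, D, F#, A | G, B, D, F# | F#, A, C#, E

C# (b6/4): C#, F#, Ab.
B (6/3): B, D, G.
B (7/5/3): B, D, F#, A.
G (7/5/3): G, B, D, F#.
F# (7/5/3): F#, A, C#, E.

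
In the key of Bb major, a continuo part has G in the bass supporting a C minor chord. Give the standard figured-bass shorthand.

6/4

G is the fifth of C minor, so the chord is in second inversion.
A triad in second inversion is figured 6/4, conventionally abbreviated 6/4.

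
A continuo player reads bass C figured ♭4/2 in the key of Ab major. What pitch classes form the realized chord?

C, Db, Fb, Ab

The written figures ♭4/2 are shorthand for 6/4/2: the 6 is implied.
A second above C in this key is Db.
A fourth above C in this key is F, lowered to Fb by the flat.
A sixth above C in this key is Ab.
Together with the bass C, this spells Db minor-major seventh in third inversion.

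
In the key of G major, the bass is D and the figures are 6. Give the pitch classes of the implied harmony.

The written figures 6 are shorthand for 6/3: the 3 is implied.
A third above D in this key is F#.
A sixth above D in this key is B.
Together with the bass D, this spells B minor in first inversion.

D, F#, B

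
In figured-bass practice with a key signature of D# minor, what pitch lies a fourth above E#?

A#

Counting 3 letter steps above E# lands on A; in D# minor, that letter is A#.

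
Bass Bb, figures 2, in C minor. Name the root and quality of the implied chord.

The figures 2 indicate a seventh chord in third inversion.
In third inversion the root lies a second above the bass: a second above Bb in C minor is C.
The chord tones are Bb, C, Eb, G, giving C minor seventh.

C minor seventh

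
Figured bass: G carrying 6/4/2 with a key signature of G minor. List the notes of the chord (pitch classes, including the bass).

A second above G in this key is A.
A fourth above G in this key is C.
A sixth above G in this key is Eb.
Together with the bass G, this spells A half-diminished seventh in third inversion.

G, A, C, Eb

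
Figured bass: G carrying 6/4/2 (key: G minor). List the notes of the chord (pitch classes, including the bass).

G, A, C, Eb

A second above G in this key is A.
A fourth above G in this key is C.
A sixth above G in this key is Eb.
Together with the bass G, this spells A half-diminished seventh in third inversion.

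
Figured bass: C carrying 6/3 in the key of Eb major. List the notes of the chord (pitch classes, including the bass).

A third above C in this key is Eb.
A sixth above C in this key is Ab.
Together with the bass C, this spells Ab major in first inversion.

C, Eb, Ab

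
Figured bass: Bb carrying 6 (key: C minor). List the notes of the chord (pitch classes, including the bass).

The written figures 6 are shorthand for 6/3: the 3 is implied.
A third above Bb in this key is D.
A sixth above Bb in this key is G.
Together with the bass Bb, this spells G minor in first inversion.

Bb, D, G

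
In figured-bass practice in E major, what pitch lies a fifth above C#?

Counting 4 letter steps above C# lands on G; in E major, that letter is G#.

G#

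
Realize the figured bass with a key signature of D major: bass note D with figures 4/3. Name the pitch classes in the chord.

The written figures 4/3 are shorthand for 6/4/3: the 6 is implied.
A third above D in this key is F#.
A fourth above D in this key is G.
A sixth above D in this key is B.
Together with the bass D, this spells G major seventh in second inversion.

D, F#, G, B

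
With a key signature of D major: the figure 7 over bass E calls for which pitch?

Counting 6 letter steps above E lands on D; in D major, that letter is D.

D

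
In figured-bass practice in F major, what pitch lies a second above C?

D

Counting 1 letter step above C lands on D; in F major, that letter is D.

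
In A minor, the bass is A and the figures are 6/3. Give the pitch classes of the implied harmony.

A, C, F

A third above A in this key is C.
A sixth above A in this key is F.
Together with the bass A, this spells F major in first inversion.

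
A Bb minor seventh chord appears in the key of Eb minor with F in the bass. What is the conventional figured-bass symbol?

F is the fifth of Bb minor seventh, so the chord is in second inversion.
A seventh chord in second inversion is figured 6/4/3, conventionally abbreviated 4/3.

4/3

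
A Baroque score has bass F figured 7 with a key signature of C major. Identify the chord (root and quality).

The figures 7 indicate a seventh chord in root position.
In root position the bass is the root, so the root is F.
The chord tones are F, A, C, E, giving F major seventh.

F major seventh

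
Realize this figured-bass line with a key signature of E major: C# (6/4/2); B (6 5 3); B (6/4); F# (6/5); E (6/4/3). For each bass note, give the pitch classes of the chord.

C# (6/4/2): C#, D#, F#, A.
B (6/5/3): B, D#, F#, G#.
B (6/4): B, E, G#.
F# (6/5/3): F#, A, C#, D#.
E (6/4/3): E, G#, A, C#.

C#, D#, F#, A | B, D#, F#, G# | B, E, G# | F#, A, C#, D# | E, G#, A, C#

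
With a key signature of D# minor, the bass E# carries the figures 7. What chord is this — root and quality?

E# half-diminished seventh

The figures 7 indicate a seventh chord in root position.
In root position the bass is the root, so the root is E#.
The chord tones are E#, G#, B, D#, giving E# half-diminished seventh.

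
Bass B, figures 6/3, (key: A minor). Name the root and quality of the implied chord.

The figures 6/3 indicate a triad in first inversion.
In first inversion the root lies a sixth above the bass: a sixth above B in A minor is G.
The chord tones are B, D, G, giving G major.

G major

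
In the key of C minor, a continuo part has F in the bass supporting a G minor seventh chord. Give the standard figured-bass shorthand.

F is the seventh of G minor seventh, so the chord is in third inversion.
A seventh chord in third inversion is figured 6/4/2, conventionally abbreviated 4/2.

4/2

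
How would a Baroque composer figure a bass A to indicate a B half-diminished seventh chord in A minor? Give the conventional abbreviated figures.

A is the seventh of B half-diminished seventh, so the chord is in third inversion.
A seventh chord in third inversion is figured 6/4/2, conventionally abbreviated 4/2.

4/2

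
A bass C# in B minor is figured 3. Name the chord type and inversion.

3 is shorthand for 5/3.
Intervals of 5/3 above the bass form a triad; the bass is the root, so this is root position.

triad, root position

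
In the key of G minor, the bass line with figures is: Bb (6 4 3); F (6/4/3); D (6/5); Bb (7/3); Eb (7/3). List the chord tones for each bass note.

Bb, D, Eb, G | F, A, Bb, D | D, F, A, Bb | Bb, D, F, A | Eb, G, Bb, D

Bb (6/4/3): Bb, D, Eb, G.
F (6/4/3): F, A, Bb, D.
D (6/5/3): D, F, A, Bb.
Bb (7/5/3): Bb, D, F, A.
Eb (7/5/3): Eb, G, Bb, D.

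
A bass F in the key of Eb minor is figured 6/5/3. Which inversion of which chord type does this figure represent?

Intervals of 6/5/3 above the bass form a seventh chord; the bass is the third, so this is first inversion.

seventh chord, first inversion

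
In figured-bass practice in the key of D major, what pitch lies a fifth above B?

Counting 4 letter steps above B lands on F; in D major, that letter is F#.

F#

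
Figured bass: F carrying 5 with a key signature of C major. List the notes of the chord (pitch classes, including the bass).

The written figures 5 are shorthand for 5/3: the 3 is implied.
A third above F in this key is A.
A fifth above F in this key is C.
Together with the bass F, this spells F major in root position.

F, A, C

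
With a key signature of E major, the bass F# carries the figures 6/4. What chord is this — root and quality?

B major

The figures 6/4 indicate a triad in second inversion.
In second inversion the root lies a fourth above the bass: a fourth above F# in E major is B.
The chord tones are F#, B, D#, giving B major.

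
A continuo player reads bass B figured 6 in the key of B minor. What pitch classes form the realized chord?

B, D, G

The written figures 6 are shorthand for 6/3: the 3 is implied.
A third above B in this key is D.
A sixth above B in this key is G.
Together with the bass B, this spells G major in first inversion.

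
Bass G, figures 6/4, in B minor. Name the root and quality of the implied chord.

The figures 6/4 indicate a triad in second inversion.
In second inversion the root lies a fourth above the bass: a fourth above G in B minor is C#.
The chord tones are G, C#, E, giving C# diminished.

C# diminished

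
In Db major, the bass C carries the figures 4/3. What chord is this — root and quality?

F minor seventh

The figures 4/3 indicate a seventh chord in second inversion.
In second inversion the root lies a fourth above the bass: a fourth above C in Db major is F.
The chord tones are C, Eb, F, Ab, giving F minor seventh.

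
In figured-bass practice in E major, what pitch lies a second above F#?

Counting 1 letter step above F# lands on G; in E major, that letter is G#.

G#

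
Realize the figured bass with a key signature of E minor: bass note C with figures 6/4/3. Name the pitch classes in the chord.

C, E, F#, A

A third above C in this key is E.
A fourth above C in this key is F#.
A sixth above C in this key is A.
Together with the bass C, this spells F# half-diminished seventh in second inversion.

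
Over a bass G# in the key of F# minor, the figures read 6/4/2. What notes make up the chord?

A second above G# in this key is A.
A fourth above G# in this key is C#.
A sixth above G# in this key is E.
Together with the bass G#, this spells A major seventh in third inversion.

G#, A, C#, E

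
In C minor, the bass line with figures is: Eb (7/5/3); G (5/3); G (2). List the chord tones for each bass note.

Eb, G, Bb, D | G, Bb, D | G, Ab, C, Eb

Eb (7/5/3): Eb, G, Bb, D.
G (5/3): G, Bb, D.
G (6/4/2): G, Ab, C, Eb.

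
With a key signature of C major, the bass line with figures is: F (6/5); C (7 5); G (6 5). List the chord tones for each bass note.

F, A, C, D | C, E, G, B | G, B, D, E

F (6/5/3): F, A, C, D.
C (7/5/3): C, E, G, B.
G (6/5/3): G, B, D, E.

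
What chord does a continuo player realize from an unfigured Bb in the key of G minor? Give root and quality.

Bb major

An unfigured bass indicates a triad in root position.
In root position the bass is the root, so the root is Bb.
The chord tones are Bb, D, F, giving Bb major.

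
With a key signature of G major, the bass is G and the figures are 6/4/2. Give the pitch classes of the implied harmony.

A second above G in this key is A.
A fourth above G in this key is C.
A sixth above G in this key is E.
Together with the bass G, this spells A minor seventh in third inversion.

G, A, C, E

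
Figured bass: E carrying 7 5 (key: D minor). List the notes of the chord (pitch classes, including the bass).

E, G, Bb, D

The written figures 7 5 are shorthand for 7/5/3: the 3 is implied.
A third above E in this key is G.
A fifth above E in this key is Bb.
A seventh above E in this key is D.
Together with the bass E, this spells E half-diminished seventh in root position.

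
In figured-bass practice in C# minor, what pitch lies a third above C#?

E

Counting 2 letter steps above C# lands on E; in C# minor, that letter is E.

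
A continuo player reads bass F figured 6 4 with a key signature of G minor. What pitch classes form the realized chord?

F, Bb, D

A fourth above F in this key is Bb.
A sixth above F in this key is D.
Together with the bass F, this spells Bb major in second inversion.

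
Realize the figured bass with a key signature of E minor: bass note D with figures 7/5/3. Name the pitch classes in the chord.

A third above D in this key is F#.
A fifth above D in this key is A.
A seventh above D in this key is C.
Together with the bass D, this spells D dominant seventh in root position.

D, F#, A, C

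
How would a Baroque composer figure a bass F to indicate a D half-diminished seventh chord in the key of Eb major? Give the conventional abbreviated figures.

6/5

F is the third of D half-diminished seventh, so the chord is in first inversion.
A seventh chord in first inversion is figured 6/5/3, conventionally abbreviated 6/5.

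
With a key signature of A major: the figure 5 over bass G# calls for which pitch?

Counting 4 letter steps above G# lands on D; in A major, that letter is D.

D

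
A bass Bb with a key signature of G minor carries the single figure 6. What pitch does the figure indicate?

Counting 5 letter steps above Bb lands on G; in G minor, that letter is G.

G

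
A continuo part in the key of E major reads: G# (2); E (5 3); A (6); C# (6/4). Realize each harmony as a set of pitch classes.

G# (6/4/2): G#, A, C#, E.
E (5/3): E, G#, B.
A (6/3): A, C#, F#.
C# (6/4): C#, F#, A.

G#, A, C#, E | E, G#, B | A, C#, F# | C#, F#, A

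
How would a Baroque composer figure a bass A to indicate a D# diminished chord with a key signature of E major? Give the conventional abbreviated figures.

6/4

A is the fifth of D# diminished, so the chord is in second inversion.
A triad in second inversion is figured 6/4, conventionally abbreviated 6/4.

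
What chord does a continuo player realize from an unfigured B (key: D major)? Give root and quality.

B minor

An unfigured bass indicates a triad in root position.
In root position the bass is the root, so the root is B.
The chord tones are B, D, F#, giving B minor.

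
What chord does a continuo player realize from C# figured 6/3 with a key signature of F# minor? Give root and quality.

A major

The figures 6/3 indicate a triad in first inversion.
In first inversion the root lies a sixth above the bass: a sixth above C# in F# minor is A.
The chord tones are C#, E, A, giving A major.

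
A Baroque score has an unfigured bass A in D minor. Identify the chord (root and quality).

An unfigured bass indicates a triad in root position.
In root position the bass is the root, so the root is A.
The chord tones are A, C, E, giving A minor.

A minor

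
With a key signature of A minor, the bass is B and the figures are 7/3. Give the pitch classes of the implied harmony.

B, D, F, A

The written figures 7/3 are shorthand for 7/5/3: the 5 is implied.
A third above B in this key is D.
A fifth above B in this key is F.
A seventh above B in this key is A.
Together with the bass B, this spells B half-diminished seventh in root position.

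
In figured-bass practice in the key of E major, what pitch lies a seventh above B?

Counting 6 letter steps above B lands on A; in E major, that letter is A.

A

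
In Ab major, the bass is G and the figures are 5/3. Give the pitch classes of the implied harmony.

A third above G in this key is Bb.
A fifth above G in this key is Db.
Together with the bass G, this spells G diminished in root position.

G, Bb, Db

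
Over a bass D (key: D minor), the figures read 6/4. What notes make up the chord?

D, G, Bb

A fourth above D in this key is G.
A sixth above D in this key is Bb.
Together with the bass D, this spells G minor in second inversion.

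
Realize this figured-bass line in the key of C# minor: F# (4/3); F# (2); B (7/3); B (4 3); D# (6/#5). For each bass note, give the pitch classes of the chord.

F#, A, B, D# | F#, G#, B, D# | B, D#, F#, A | B, D#, E, G# | D#, F#, A#, B

F# (6/4/3): F#, A, B, D#.
F# (6/4/2): F#, G#, B, D#.
B (7/5/3): B, D#, F#, A.
B (6/4/3): B, D#, E, G#.
D# (6/#5/3): D#, F#, A#, B.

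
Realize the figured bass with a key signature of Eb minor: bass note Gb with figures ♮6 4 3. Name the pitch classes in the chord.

A third above Gb in this key is Bb.
A fourth above Gb in this key is Cb.
A sixth above Gb in this key is Eb, made natural (E) by the ♮ figure.

Gb, Bb, Cb, E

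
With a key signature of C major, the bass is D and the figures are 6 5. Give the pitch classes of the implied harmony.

The written figures 6 5 are shorthand for 6/5/3: the 3 is implied.
A third above D in this key is F.
A fifth above D in this key is A.
A sixth above D in this key is B.
Together with the bass D, this spells B half-diminished seventh in first inversion.

D, F, A, B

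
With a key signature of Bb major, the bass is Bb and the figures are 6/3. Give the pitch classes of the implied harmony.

A third above Bb in this key is D.
A sixth above Bb in this key is G.
Together with the bass Bb, this spells G minor in first inversion.

Bb, D, G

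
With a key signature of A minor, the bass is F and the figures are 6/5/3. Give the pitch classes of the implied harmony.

A third above F in this key is A.
A fifth above F in this key is C.
A sixth above F in this key is D.
Together with the bass F, this spells D minor seventh in first inversion.

F, A, C, D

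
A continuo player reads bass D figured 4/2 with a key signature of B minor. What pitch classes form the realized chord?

D, E, G, B

The written figures 4/2 are shorthand for 6/4/2: the 6 is implied.
A second above D in this key is E.
A fourth above D in this key is G.
A sixth above D in this key is B.
Together with the bass D, this spells E minor seventh in third inversion.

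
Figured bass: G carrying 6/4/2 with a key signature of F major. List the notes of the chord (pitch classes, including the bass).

A second above G in this key is A.
A fourth above G in this key is C.
A sixth above G in this key is E.
Together with the bass G, this spells A minor seventh in third inversion.

G, A, C, E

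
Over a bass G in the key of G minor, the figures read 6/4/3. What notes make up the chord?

G, Bb, C, Eb

A third above G in this key is Bb.
A fourth above G in this key is C.
A sixth above G in this key is Eb.
Together with the bass G, this spells C minor seventh in second inversion.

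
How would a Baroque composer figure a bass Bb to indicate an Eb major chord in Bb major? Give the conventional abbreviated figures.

6/4

Bb is the fifth of Eb major, so the chord is in second inversion.
A triad in second inversion is figured 6/4, conventionally abbreviated 6/4.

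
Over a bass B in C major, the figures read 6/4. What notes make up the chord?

A fourth above B in this key is E.
A sixth above B in this key is G.
Together with the bass B, this spells E minor in second inversion.

B, E, G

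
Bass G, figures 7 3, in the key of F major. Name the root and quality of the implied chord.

The figures 7 3 indicate a seventh chord in root position.
In root position the bass is the root, so the root is G.
The chord tones are G, Bb, D, F, giving G minor seventh.

G minor seventh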